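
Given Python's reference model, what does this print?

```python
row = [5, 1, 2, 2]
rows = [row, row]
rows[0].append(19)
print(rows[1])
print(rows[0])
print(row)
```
[5, 1, 2, 2, 19]
[5, 1, 2, 2, 19]
[5, 1, 2, 2, 19]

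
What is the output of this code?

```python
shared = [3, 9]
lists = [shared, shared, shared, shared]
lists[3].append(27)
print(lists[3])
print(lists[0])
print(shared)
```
[3, 9, 27]
[3, 9, 27]
[3, 9, 27]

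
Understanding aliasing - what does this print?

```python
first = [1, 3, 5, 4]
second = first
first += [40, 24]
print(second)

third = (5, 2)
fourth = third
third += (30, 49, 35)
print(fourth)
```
[1, 3, 5, 4, 40, 24]
(5, 2)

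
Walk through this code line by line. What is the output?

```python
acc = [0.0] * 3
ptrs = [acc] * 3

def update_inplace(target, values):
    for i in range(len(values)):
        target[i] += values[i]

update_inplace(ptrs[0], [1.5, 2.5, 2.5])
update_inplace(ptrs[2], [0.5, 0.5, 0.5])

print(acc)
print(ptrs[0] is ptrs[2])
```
[2.0, 3.0, 3.0]
True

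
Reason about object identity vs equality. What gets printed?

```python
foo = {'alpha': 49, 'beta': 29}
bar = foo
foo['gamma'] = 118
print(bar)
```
{'alpha': 49, 'beta': 29, 'gamma': 118}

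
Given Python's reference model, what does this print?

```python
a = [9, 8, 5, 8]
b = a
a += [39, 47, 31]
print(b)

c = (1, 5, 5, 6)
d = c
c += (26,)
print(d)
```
[9, 8, 5, 8, 39, 47, 31]
(1, 5, 5, 6)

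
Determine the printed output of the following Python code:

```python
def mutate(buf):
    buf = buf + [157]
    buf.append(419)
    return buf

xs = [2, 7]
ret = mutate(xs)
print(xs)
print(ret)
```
[2, 7]
[2, 7, 157, 419]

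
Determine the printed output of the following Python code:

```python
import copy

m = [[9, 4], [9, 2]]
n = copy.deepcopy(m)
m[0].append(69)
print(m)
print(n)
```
[[9, 4, 69], [9, 2]]
[[9, 4], [9, 2]]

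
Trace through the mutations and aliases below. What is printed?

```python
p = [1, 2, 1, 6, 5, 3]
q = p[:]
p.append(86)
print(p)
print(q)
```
[1, 2, 1, 6, 5, 3, 86]
[1, 2, 1, 6, 5, 3]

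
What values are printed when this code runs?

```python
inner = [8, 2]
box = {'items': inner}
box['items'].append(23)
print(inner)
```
[8, 2, 23]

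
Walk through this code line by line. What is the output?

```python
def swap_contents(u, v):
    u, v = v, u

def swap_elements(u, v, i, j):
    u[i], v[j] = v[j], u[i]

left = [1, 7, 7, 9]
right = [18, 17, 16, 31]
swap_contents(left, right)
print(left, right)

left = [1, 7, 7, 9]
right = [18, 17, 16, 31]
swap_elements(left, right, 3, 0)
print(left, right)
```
[1, 7, 7, 9] [18, 17, 16, 31]
[1, 7, 7, 18] [9, 17, 16, 31]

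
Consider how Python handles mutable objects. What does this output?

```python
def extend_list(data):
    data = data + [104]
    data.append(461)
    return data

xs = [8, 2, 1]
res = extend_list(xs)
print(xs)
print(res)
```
[8, 2, 1]
[8, 2, 1, 104, 461]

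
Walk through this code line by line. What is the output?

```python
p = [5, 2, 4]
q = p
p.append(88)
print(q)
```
[5, 2, 4, 88]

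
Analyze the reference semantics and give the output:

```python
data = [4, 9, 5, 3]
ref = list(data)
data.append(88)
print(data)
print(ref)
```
[4, 9, 5, 3, 88]
[4, 9, 5, 3]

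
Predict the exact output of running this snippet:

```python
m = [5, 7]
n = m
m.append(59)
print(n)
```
[5, 7, 59]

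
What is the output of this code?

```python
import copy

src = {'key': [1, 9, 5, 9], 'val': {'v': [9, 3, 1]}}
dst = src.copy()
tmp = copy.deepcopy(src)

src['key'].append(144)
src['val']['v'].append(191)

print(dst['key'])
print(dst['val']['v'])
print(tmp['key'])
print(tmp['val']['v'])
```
[1, 9, 5, 9, 144]
[9, 3, 1, 191]
[1, 9, 5, 9]
[9, 3, 1]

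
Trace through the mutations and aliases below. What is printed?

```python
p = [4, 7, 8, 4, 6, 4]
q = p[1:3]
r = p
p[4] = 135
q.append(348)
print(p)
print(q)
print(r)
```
[4, 7, 8, 4, 135, 4]
[7, 8, 348]
[4, 7, 8, 4, 135, 4]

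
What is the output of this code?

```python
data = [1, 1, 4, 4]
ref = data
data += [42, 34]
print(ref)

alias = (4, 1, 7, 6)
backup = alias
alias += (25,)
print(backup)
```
[1, 1, 4, 4, 42, 34]
(4, 1, 7, 6)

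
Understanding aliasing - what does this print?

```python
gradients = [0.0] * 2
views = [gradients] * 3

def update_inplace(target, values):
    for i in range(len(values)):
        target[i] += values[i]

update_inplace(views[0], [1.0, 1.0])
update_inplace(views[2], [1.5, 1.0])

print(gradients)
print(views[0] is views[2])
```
[2.5, 2.0]
True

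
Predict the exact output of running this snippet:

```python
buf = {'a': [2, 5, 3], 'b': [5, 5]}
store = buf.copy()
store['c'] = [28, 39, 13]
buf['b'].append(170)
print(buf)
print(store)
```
{'a': [2, 5, 3], 'b': [5, 5, 170]}
{'a': [2, 5, 3], 'b': [5, 5, 170], 'c': [28, 39, 13]}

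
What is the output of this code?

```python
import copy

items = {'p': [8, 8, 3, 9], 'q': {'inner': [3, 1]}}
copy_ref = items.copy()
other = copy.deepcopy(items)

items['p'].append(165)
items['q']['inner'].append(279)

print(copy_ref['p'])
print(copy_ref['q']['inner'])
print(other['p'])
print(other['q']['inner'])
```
[8, 8, 3, 9, 165]
[3, 1, 279]
[8, 8, 3, 9]
[3, 1]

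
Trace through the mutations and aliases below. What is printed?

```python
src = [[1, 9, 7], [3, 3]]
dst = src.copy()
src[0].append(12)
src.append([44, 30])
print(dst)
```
[[1, 9, 7, 12], [3, 3]]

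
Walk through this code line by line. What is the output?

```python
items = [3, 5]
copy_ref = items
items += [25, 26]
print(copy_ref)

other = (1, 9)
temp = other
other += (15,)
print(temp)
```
[3, 5, 25, 26]
(1, 9)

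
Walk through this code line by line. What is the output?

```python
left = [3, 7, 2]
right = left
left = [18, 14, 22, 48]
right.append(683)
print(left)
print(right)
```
[18, 14, 22, 48]
[3, 7, 2, 683]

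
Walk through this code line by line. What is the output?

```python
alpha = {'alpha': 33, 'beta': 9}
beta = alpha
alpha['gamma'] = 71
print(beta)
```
{'alpha': 33, 'beta': 9, 'gamma': 71}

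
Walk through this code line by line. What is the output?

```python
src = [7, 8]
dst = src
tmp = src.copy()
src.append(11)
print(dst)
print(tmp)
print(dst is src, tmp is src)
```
[7, 8, 11]
[7, 8]
True False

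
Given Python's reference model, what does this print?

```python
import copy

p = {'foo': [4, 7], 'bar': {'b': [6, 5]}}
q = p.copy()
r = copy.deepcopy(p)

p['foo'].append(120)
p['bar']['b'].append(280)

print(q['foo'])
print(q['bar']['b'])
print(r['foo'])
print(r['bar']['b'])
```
[4, 7, 120]
[6, 5, 280]
[4, 7]
[6, 5]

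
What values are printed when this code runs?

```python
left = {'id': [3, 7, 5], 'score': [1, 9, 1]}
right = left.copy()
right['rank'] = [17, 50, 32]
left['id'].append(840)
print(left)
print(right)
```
{'id': [3, 7, 5, 840], 'score': [1, 9, 1]}
{'id': [3, 7, 5, 840], 'score': [1, 9, 1], 'rank': [17, 50, 32]}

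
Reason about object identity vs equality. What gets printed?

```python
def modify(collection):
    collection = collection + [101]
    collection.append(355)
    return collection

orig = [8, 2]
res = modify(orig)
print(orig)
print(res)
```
[8, 2]
[8, 2, 101, 355]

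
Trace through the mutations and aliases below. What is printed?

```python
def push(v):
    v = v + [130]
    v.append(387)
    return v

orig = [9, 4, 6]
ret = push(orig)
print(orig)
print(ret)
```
[9, 4, 6]
[9, 4, 6, 130, 387]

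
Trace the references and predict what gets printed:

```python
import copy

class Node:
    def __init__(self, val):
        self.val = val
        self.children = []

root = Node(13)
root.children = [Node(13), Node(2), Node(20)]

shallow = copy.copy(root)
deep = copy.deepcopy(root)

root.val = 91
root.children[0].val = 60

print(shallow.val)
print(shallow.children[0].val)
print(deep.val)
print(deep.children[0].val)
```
13
60
13
13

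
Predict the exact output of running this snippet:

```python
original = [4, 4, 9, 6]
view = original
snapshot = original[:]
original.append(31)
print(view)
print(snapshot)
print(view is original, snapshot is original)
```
[4, 4, 9, 6, 31]
[4, 4, 9, 6]
True False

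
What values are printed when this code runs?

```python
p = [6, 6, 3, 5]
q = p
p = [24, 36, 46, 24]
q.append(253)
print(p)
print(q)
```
[24, 36, 46, 24]
[6, 6, 3, 5, 253]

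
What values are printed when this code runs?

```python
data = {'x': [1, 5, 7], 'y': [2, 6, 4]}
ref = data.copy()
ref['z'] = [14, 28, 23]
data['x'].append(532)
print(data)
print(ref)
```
{'x': [1, 5, 7, 532], 'y': [2, 6, 4]}
{'x': [1, 5, 7, 532], 'y': [2, 6, 4], 'z': [14, 28, 23]}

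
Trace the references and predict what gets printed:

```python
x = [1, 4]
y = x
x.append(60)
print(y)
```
[1, 4, 60]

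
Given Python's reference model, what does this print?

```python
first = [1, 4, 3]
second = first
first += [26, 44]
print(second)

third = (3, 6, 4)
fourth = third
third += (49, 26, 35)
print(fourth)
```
[1, 4, 3, 26, 44]
(3, 6, 4)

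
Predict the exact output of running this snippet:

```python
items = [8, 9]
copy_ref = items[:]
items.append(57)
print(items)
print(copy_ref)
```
[8, 9, 57]
[8, 9]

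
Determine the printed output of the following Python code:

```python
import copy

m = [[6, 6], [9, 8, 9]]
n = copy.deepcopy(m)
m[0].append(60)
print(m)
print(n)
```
[[6, 6, 60], [9, 8, 9]]
[[6, 6], [9, 8, 9]]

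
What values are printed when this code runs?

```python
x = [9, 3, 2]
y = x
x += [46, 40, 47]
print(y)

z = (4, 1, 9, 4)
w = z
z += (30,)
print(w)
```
[9, 3, 2, 46, 40, 47]
(4, 1, 9, 4)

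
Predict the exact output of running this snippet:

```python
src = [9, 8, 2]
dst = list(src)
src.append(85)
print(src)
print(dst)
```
[9, 8, 2, 85]
[9, 8, 2]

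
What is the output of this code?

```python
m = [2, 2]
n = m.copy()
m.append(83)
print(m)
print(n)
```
[2, 2, 83]
[2, 2]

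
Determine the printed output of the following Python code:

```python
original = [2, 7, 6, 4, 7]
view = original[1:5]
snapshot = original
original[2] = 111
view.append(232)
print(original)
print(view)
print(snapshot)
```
[2, 7, 111, 4, 7]
[7, 6, 4, 7, 232]
[2, 7, 111, 4, 7]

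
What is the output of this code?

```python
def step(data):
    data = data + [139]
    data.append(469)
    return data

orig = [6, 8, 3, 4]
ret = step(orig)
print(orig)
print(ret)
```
[6, 8, 3, 4]
[6, 8, 3, 4, 139, 469]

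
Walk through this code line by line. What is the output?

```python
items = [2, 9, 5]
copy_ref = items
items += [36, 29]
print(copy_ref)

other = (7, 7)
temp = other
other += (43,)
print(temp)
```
[2, 9, 5, 36, 29]
(7, 7)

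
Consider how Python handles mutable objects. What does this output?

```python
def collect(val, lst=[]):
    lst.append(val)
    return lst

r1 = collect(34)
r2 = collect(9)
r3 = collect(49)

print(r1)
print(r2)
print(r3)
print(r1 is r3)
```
[34, 9, 49]
[34, 9, 49]
[34, 9, 49]
True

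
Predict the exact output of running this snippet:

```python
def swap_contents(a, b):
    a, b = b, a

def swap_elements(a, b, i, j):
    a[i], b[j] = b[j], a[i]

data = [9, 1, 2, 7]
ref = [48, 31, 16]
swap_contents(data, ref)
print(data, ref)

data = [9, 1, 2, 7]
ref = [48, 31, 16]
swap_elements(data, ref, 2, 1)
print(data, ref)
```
[9, 1, 2, 7] [48, 31, 16]
[9, 1, 31, 7] [48, 2, 16]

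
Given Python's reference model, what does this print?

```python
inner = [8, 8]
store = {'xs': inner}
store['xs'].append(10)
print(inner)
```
[8, 8, 10]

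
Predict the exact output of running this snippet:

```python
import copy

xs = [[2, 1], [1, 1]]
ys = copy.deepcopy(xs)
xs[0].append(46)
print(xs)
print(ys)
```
[[2, 1, 46], [1, 1]]
[[2, 1], [1, 1]]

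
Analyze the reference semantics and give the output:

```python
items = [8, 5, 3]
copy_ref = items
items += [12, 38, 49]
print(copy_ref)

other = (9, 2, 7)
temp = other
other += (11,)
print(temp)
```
[8, 5, 3, 12, 38, 49]
(9, 2, 7)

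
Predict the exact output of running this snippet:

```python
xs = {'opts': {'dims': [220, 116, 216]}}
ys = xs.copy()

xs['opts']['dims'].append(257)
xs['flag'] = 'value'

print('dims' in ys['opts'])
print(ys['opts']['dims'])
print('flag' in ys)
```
True
[220, 116, 216, 257]
False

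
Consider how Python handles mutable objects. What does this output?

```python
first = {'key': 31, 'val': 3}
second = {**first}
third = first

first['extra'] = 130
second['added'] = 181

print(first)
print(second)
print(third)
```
{'key': 31, 'val': 3, 'extra': 130}
{'key': 31, 'val': 3, 'added': 181}
{'key': 31, 'val': 3, 'extra': 130}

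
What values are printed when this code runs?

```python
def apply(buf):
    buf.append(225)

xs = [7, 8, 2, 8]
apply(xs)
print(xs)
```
[7, 8, 2, 8, 225]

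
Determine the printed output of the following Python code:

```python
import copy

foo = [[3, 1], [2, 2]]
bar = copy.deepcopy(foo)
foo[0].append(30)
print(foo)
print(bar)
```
[[3, 1, 30], [2, 2]]
[[3, 1], [2, 2]]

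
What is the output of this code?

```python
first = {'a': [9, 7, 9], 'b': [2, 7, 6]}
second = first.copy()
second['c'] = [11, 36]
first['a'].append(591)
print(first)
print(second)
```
{'a': [9, 7, 9, 591], 'b': [2, 7, 6]}
{'a': [9, 7, 9, 591], 'b': [2, 7, 6], 'c': [11, 36]}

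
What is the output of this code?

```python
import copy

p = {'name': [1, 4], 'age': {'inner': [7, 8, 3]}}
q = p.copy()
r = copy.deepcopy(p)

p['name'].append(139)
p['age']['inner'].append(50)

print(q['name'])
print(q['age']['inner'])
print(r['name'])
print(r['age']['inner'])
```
[1, 4, 139]
[7, 8, 3, 50]
[1, 4]
[7, 8, 3]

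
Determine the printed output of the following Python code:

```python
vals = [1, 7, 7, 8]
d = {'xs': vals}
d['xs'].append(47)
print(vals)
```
[1, 7, 7, 8, 47]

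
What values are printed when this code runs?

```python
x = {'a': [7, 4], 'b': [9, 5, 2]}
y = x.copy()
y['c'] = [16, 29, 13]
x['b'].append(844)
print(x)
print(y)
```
{'a': [7, 4], 'b': [9, 5, 2, 844]}
{'a': [7, 4], 'b': [9, 5, 2, 844], 'c': [16, 29, 13]}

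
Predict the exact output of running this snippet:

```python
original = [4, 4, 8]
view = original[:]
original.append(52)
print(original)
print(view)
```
[4, 4, 8, 52]
[4, 4, 8]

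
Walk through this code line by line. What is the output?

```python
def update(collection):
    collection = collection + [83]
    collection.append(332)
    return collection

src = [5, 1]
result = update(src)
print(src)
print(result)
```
[5, 1]
[5, 1, 83, 332]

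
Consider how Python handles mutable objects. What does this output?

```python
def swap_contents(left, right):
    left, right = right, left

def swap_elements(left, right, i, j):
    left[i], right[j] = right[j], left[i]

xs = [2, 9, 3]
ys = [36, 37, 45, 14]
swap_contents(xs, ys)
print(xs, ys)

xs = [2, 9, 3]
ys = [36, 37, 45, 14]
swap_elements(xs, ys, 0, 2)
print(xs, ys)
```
[2, 9, 3] [36, 37, 45, 14]
[45, 9, 3] [36, 37, 2, 14]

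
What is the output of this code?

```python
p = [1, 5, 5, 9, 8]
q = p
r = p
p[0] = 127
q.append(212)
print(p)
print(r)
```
[127, 5, 5, 9, 8, 212]
[127, 5, 5, 9, 8, 212]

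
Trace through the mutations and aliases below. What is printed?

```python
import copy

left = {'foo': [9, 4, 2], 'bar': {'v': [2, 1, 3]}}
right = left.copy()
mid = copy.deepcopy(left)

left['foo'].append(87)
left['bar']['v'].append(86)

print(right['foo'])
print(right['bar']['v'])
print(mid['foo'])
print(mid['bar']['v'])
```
[9, 4, 2, 87]
[2, 1, 3, 86]
[9, 4, 2]
[2, 1, 3]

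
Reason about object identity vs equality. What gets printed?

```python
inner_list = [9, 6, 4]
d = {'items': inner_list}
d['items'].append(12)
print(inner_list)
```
[9, 6, 4, 12]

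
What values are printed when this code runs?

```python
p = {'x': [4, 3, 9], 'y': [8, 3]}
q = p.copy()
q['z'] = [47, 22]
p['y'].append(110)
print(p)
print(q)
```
{'x': [4, 3, 9], 'y': [8, 3, 110]}
{'x': [4, 3, 9], 'y': [8, 3, 110], 'z': [47, 22]}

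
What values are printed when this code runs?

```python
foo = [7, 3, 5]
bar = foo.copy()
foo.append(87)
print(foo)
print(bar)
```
[7, 3, 5, 87]
[7, 3, 5]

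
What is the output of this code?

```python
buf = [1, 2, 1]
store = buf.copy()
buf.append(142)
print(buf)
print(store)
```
[1, 2, 1, 142]
[1, 2, 1]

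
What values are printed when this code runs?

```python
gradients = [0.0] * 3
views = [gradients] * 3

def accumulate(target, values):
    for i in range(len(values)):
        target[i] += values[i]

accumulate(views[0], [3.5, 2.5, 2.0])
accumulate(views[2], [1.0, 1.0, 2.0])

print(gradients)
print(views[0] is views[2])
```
[4.5, 3.5, 4.0]
True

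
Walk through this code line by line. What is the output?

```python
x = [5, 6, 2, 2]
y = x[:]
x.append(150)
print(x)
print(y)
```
[5, 6, 2, 2, 150]
[5, 6, 2, 2]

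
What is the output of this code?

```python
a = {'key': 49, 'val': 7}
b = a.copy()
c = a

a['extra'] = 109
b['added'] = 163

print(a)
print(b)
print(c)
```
{'key': 49, 'val': 7, 'extra': 109}
{'key': 49, 'val': 7, 'added': 163}
{'key': 49, 'val': 7, 'extra': 109}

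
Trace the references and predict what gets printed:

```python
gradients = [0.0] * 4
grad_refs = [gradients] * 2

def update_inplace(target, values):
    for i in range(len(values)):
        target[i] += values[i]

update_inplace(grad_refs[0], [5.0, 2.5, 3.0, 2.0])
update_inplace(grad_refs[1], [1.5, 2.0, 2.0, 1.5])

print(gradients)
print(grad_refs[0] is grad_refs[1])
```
[6.5, 4.5, 5.0, 3.5]
True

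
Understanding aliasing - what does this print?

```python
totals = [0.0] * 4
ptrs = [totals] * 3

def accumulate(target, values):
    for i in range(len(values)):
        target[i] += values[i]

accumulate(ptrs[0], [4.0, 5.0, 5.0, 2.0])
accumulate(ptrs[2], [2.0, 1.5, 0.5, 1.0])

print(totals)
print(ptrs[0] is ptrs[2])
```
[6.0, 6.5, 5.5, 3.0]
True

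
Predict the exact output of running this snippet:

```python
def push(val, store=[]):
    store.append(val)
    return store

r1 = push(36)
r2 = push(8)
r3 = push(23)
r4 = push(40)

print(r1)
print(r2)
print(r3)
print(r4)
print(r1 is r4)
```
[36, 8, 23, 40]
[36, 8, 23, 40]
[36, 8, 23, 40]
[36, 8, 23, 40]
True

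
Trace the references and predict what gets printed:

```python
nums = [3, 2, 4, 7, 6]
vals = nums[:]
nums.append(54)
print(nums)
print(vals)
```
[3, 2, 4, 7, 6, 54]
[3, 2, 4, 7, 6]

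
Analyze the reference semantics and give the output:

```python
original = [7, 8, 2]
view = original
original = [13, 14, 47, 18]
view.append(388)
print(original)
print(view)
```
[13, 14, 47, 18]
[7, 8, 2, 388]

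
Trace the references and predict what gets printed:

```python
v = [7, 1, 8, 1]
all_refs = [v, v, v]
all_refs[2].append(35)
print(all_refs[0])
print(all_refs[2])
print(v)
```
[7, 1, 8, 1, 35]
[7, 1, 8, 1, 35]
[7, 1, 8, 1, 35]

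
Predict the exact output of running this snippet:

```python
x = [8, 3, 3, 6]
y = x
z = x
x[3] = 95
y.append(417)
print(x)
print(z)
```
[8, 3, 3, 95, 417]
[8, 3, 3, 95, 417]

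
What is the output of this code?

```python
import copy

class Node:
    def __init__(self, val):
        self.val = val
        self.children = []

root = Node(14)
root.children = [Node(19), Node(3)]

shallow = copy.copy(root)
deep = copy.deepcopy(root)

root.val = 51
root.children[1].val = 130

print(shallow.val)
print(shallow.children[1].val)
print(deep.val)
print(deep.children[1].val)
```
14
130
14
3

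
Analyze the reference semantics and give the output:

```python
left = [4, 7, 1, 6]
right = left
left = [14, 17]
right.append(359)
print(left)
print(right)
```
[14, 17]
[4, 7, 1, 6, 359]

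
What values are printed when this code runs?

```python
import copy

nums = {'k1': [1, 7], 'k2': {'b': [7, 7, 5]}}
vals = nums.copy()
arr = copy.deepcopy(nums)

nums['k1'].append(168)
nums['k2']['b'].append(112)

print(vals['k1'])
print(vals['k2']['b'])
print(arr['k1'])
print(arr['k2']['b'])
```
[1, 7, 168]
[7, 7, 5, 112]
[1, 7]
[7, 7, 5]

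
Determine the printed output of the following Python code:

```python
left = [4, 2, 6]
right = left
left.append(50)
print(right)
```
[4, 2, 6, 50]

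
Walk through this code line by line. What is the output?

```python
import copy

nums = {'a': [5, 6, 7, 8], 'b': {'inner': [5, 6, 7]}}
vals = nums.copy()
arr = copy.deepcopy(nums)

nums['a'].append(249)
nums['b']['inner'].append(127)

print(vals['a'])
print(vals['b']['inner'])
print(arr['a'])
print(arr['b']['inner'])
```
[5, 6, 7, 8, 249]
[5, 6, 7, 127]
[5, 6, 7, 8]
[5, 6, 7]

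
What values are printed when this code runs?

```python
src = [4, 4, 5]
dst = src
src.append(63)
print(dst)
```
[4, 4, 5, 63]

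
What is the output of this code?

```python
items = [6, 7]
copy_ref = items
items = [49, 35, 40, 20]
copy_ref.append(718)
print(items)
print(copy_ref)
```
[49, 35, 40, 20]
[6, 7, 718]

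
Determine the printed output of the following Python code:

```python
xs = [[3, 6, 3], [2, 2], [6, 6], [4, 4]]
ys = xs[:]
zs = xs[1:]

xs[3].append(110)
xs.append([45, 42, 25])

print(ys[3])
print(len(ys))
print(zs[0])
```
[4, 4, 110]
4
[2, 2]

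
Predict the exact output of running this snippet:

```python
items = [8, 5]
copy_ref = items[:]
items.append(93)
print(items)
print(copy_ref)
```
[8, 5, 93]
[8, 5]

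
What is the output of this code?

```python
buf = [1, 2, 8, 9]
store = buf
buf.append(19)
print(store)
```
[1, 2, 8, 9, 19]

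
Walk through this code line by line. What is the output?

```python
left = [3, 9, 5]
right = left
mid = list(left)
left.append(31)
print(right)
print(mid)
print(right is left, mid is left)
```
[3, 9, 5, 31]
[3, 9, 5]
True False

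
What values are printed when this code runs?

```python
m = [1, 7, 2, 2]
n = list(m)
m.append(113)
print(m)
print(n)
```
[1, 7, 2, 2, 113]
[1, 7, 2, 2]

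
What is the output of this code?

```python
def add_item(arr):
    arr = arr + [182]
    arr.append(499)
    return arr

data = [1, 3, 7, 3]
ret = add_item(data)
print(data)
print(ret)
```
[1, 3, 7, 3]
[1, 3, 7, 3, 182, 499]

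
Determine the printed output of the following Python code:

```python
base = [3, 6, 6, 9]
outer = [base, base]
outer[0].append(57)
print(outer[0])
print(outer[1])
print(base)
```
[3, 6, 6, 9, 57]
[3, 6, 6, 9, 57]
[3, 6, 6, 9, 57]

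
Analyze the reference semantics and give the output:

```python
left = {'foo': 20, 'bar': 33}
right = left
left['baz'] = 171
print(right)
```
{'foo': 20, 'bar': 33, 'baz': 171}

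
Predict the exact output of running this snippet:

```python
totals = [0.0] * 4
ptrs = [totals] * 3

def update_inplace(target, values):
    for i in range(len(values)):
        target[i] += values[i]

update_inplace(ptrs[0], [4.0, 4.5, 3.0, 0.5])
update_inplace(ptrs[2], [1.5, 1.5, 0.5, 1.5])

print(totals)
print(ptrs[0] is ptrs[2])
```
[5.5, 6.0, 3.5, 2.0]
True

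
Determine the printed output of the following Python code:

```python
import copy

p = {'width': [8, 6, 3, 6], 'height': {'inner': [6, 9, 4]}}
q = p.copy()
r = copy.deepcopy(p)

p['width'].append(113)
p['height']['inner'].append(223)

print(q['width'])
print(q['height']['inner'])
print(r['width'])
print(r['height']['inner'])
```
[8, 6, 3, 6, 113]
[6, 9, 4, 223]
[8, 6, 3, 6]
[6, 9, 4]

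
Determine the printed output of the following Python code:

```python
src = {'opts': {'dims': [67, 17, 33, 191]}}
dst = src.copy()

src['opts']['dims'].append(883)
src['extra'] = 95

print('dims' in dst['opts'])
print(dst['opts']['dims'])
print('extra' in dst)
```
True
[67, 17, 33, 191, 883]
False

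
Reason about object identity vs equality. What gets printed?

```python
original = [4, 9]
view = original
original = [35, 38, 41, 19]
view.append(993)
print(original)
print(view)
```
[35, 38, 41, 19]
[4, 9, 993]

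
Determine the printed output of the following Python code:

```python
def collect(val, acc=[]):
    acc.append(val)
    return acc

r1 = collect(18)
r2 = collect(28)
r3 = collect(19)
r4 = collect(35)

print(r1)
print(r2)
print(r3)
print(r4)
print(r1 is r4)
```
[18, 28, 19, 35]
[18, 28, 19, 35]
[18, 28, 19, 35]
[18, 28, 19, 35]
True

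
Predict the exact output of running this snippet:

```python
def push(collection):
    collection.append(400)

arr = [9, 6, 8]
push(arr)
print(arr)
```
[9, 6, 8, 400]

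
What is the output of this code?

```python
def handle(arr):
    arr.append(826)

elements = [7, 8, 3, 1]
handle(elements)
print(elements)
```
[7, 8, 3, 1, 826]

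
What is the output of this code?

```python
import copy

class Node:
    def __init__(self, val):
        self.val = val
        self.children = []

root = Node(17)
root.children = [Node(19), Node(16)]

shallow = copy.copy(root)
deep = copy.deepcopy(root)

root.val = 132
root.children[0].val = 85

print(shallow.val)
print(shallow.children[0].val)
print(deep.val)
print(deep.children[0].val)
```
17
85
17
19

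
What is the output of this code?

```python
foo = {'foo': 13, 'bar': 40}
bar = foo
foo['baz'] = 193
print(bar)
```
{'foo': 13, 'bar': 40, 'baz': 193}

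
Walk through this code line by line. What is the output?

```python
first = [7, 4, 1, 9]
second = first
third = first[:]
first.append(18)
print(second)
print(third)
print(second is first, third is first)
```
[7, 4, 1, 9, 18]
[7, 4, 1, 9]
True False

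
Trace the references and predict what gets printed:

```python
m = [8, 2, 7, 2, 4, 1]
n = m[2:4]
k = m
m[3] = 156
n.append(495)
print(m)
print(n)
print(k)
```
[8, 2, 7, 156, 4, 1]
[7, 2, 495]
[8, 2, 7, 156, 4, 1]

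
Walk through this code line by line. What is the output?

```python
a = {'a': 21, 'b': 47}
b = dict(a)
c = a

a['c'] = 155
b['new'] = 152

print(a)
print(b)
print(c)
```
{'a': 21, 'b': 47, 'c': 155}
{'a': 21, 'b': 47, 'new': 152}
{'a': 21, 'b': 47, 'c': 155}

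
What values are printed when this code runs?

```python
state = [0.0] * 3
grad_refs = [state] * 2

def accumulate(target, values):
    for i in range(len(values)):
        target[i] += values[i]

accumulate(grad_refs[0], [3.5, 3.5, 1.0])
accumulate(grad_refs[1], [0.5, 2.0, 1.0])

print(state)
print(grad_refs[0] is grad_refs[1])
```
[4.0, 5.5, 2.0]
True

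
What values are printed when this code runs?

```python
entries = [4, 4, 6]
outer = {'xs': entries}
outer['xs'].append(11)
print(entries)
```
[4, 4, 6, 11]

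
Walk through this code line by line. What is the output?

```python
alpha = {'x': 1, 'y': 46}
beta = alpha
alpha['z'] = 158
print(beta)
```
{'x': 1, 'y': 46, 'z': 158}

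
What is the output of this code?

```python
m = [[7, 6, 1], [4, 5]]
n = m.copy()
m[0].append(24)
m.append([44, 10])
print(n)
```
[[7, 6, 1, 24], [4, 5]]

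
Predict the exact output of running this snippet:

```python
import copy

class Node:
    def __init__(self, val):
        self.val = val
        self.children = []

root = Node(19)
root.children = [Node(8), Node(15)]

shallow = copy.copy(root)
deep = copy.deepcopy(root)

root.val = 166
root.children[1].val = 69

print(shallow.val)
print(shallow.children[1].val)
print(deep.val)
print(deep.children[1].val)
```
19
69
19
15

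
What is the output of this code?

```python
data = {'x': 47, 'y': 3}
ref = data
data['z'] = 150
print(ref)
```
{'x': 47, 'y': 3, 'z': 150}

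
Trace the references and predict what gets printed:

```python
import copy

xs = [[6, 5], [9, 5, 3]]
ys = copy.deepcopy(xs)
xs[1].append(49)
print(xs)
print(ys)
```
[[6, 5], [9, 5, 3, 49]]
[[6, 5], [9, 5, 3]]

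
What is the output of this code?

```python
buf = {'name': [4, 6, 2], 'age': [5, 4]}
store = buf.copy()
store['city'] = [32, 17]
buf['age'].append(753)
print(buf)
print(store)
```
{'name': [4, 6, 2], 'age': [5, 4, 753]}
{'name': [4, 6, 2], 'age': [5, 4, 753], 'city': [32, 17]}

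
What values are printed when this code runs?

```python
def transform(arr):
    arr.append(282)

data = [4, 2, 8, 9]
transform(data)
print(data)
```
[4, 2, 8, 9, 282]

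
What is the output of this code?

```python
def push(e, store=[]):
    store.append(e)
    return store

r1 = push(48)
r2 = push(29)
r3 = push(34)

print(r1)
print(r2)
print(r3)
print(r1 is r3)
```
[48, 29, 34]
[48, 29, 34]
[48, 29, 34]
True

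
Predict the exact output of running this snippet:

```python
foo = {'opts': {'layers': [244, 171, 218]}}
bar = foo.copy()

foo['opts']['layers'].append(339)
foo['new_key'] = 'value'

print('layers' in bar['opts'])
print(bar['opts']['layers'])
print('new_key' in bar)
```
True
[244, 171, 218, 339]
False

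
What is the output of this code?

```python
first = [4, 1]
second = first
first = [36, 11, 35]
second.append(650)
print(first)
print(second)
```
[36, 11, 35]
[4, 1, 650]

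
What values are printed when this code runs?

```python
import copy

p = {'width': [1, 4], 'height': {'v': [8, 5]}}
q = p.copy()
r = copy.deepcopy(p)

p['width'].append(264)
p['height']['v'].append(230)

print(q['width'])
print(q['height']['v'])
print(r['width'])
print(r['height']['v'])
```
[1, 4, 264]
[8, 5, 230]
[1, 4]
[8, 5]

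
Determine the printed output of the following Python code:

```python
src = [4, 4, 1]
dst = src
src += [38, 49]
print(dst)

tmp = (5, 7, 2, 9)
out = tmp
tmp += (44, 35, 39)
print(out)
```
[4, 4, 1, 38, 49]
(5, 7, 2, 9)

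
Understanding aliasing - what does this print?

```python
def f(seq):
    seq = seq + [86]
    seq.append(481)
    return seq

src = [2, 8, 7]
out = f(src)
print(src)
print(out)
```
[2, 8, 7]
[2, 8, 7, 86, 481]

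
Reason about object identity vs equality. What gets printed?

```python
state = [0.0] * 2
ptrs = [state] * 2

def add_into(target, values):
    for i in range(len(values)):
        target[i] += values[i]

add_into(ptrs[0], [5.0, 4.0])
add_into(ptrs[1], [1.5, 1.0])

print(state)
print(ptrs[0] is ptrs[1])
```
[6.5, 5.0]
True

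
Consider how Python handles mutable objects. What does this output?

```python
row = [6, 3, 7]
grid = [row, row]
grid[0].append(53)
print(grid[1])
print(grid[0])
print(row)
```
[6, 3, 7, 53]
[6, 3, 7, 53]
[6, 3, 7, 53]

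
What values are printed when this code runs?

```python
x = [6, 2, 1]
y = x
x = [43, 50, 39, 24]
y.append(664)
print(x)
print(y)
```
[43, 50, 39, 24]
[6, 2, 1, 664]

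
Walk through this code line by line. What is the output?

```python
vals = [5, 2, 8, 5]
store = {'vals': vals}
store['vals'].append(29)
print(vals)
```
[5, 2, 8, 5, 29]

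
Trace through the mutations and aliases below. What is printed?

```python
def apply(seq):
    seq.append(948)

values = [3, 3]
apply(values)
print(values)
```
[3, 3, 948]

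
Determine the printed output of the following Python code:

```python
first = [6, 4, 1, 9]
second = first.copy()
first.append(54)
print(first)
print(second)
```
[6, 4, 1, 9, 54]
[6, 4, 1, 9]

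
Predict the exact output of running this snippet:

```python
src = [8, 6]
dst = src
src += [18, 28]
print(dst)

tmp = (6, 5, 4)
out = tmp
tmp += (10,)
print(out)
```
[8, 6, 18, 28]
(6, 5, 4)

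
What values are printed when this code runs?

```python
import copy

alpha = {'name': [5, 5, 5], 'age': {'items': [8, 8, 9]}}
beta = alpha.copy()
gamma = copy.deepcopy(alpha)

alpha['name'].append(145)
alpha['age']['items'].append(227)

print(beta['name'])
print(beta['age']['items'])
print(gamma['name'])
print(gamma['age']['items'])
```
[5, 5, 5, 145]
[8, 8, 9, 227]
[5, 5, 5]
[8, 8, 9]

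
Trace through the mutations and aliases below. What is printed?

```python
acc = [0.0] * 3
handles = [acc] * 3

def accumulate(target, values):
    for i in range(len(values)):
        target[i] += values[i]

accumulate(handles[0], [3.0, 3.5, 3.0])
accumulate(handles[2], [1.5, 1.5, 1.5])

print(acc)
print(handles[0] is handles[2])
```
[4.5, 5.0, 4.5]
True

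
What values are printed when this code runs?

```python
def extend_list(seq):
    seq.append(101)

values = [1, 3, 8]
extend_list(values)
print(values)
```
[1, 3, 8, 101]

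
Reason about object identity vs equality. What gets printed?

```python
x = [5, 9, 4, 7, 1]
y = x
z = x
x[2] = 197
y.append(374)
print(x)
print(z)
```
[5, 9, 197, 7, 1, 374]
[5, 9, 197, 7, 1, 374]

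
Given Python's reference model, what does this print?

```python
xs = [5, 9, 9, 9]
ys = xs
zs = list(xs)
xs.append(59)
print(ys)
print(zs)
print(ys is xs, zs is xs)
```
[5, 9, 9, 9, 59]
[5, 9, 9, 9]
True False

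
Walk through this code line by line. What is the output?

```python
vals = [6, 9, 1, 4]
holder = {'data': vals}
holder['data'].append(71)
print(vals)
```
[6, 9, 1, 4, 71]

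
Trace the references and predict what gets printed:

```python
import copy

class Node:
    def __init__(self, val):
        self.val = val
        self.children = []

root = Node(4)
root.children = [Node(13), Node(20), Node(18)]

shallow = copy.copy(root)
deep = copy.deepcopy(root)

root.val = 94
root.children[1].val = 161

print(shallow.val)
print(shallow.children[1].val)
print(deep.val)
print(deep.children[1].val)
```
4
161
4
20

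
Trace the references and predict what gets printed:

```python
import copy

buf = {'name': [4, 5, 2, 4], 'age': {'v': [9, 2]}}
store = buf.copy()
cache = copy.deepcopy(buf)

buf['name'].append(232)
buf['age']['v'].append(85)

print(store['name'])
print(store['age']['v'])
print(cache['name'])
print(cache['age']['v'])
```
[4, 5, 2, 4, 232]
[9, 2, 85]
[4, 5, 2, 4]
[9, 2]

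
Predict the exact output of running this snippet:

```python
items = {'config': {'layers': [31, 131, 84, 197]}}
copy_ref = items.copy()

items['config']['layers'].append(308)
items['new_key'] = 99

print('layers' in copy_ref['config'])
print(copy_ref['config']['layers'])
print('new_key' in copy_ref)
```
True
[31, 131, 84, 197, 308]
False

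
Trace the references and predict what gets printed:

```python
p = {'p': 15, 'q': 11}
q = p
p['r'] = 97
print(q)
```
{'p': 15, 'q': 11, 'r': 97}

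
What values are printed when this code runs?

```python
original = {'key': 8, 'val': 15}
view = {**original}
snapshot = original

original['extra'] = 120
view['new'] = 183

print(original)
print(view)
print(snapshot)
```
{'key': 8, 'val': 15, 'extra': 120}
{'key': 8, 'val': 15, 'new': 183}
{'key': 8, 'val': 15, 'extra': 120}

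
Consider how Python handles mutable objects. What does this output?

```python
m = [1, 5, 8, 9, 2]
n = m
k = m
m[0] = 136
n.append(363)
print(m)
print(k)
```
[136, 5, 8, 9, 2, 363]
[136, 5, 8, 9, 2, 363]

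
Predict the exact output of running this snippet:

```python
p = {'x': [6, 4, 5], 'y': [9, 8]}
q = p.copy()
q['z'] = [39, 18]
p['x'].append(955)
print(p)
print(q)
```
{'x': [6, 4, 5, 955], 'y': [9, 8]}
{'x': [6, 4, 5, 955], 'y': [9, 8], 'z': [39, 18]}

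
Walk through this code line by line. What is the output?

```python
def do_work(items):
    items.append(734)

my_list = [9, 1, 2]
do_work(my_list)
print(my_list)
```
[9, 1, 2, 734]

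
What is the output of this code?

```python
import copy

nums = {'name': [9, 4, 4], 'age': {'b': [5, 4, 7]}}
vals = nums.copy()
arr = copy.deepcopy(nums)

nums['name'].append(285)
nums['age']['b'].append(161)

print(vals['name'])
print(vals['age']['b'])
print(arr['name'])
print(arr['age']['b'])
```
[9, 4, 4, 285]
[5, 4, 7, 161]
[9, 4, 4]
[5, 4, 7]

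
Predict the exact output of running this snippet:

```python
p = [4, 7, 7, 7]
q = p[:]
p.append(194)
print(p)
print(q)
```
[4, 7, 7, 7, 194]
[4, 7, 7, 7]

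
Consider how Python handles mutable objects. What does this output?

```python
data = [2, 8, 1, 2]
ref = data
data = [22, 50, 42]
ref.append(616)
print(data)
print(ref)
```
[22, 50, 42]
[2, 8, 1, 2, 616]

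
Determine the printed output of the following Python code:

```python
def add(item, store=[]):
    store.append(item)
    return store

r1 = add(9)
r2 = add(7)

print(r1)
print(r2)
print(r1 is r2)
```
[9, 7]
[9, 7]
True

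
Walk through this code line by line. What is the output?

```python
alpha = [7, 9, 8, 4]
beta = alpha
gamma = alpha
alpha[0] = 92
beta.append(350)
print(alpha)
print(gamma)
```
[92, 9, 8, 4, 350]
[92, 9, 8, 4, 350]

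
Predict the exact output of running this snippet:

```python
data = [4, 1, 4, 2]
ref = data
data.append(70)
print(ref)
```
[4, 1, 4, 2, 70]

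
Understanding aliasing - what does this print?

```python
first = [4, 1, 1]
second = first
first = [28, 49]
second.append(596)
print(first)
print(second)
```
[28, 49]
[4, 1, 1, 596]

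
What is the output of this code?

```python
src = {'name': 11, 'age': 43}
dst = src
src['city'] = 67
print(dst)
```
{'name': 11, 'age': 43, 'city': 67}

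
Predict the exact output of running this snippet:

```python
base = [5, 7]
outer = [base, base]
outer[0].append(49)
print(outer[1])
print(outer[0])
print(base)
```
[5, 7, 49]
[5, 7, 49]
[5, 7, 49]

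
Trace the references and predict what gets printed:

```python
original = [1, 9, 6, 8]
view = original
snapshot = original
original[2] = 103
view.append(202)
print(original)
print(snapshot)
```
[1, 9, 103, 8, 202]
[1, 9, 103, 8, 202]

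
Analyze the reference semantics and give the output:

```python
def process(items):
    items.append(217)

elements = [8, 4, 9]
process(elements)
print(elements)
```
[8, 4, 9, 217]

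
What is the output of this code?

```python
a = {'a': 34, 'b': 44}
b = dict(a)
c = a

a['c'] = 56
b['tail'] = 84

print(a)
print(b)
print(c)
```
{'a': 34, 'b': 44, 'c': 56}
{'a': 34, 'b': 44, 'tail': 84}
{'a': 34, 'b': 44, 'c': 56}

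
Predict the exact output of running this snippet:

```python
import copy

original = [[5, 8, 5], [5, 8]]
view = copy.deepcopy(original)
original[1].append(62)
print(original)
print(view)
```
[[5, 8, 5], [5, 8, 62]]
[[5, 8, 5], [5, 8]]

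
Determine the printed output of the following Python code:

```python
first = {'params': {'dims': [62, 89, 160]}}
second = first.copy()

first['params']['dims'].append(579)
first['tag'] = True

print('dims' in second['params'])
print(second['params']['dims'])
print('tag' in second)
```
True
[62, 89, 160, 579]
False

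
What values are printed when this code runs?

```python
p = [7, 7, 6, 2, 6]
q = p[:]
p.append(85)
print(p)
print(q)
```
[7, 7, 6, 2, 6, 85]
[7, 7, 6, 2, 6]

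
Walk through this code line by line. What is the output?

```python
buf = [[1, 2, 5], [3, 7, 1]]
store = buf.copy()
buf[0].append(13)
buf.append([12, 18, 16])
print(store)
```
[[1, 2, 5, 13], [3, 7, 1]]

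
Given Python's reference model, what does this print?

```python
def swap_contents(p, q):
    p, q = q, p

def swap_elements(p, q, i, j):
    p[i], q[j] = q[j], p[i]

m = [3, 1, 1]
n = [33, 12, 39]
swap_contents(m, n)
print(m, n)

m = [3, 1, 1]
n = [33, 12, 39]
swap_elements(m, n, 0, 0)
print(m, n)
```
[3, 1, 1] [33, 12, 39]
[33, 1, 1] [3, 12, 39]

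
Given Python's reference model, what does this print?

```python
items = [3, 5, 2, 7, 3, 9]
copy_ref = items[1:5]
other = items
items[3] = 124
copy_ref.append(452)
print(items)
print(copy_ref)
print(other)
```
[3, 5, 2, 124, 3, 9]
[5, 2, 7, 3, 452]
[3, 5, 2, 124, 3, 9]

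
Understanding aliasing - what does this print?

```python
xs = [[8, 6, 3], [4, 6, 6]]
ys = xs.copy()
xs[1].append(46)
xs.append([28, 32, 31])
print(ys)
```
[[8, 6, 3], [4, 6, 6, 46]]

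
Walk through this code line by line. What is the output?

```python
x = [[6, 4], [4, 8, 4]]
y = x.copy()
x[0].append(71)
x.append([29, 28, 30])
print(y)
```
[[6, 4, 71], [4, 8, 4]]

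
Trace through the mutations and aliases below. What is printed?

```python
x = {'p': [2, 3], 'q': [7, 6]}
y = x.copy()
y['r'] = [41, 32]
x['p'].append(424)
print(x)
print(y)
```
{'p': [2, 3, 424], 'q': [7, 6]}
{'p': [2, 3, 424], 'q': [7, 6], 'r': [41, 32]}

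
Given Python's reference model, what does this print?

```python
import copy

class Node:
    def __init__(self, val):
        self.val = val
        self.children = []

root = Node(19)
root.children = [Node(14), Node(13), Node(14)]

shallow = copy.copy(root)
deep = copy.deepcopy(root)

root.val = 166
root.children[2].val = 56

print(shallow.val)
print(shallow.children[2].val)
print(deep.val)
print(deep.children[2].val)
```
19
56
19
14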